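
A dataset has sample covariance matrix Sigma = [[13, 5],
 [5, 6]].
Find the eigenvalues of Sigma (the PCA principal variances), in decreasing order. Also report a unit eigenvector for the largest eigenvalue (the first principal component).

Step 1 — characteristic polynomial of 2×2 Sigma:
  det(Sigma - λI) = λ² - trace · λ + det = 0.
  trace = 13 + 6 = 19, det = 13·6 - (5)² = 53.
Step 2 — discriminant:
  Δ = trace² - 4·det = 361 - 212 = 149.
Step 3 — eigenvalues:
  λ = (trace ± √Δ)/2 = (19 ± 12.2066)/2,
  λ_1 = 15.6033,  λ_2 = 3.3967.

Step 4 — unit eigenvector for λ_1: solve (Sigma - λ_1 I)v = 0. First row:
  (13 - 15.6033)·v_x + (5)·v_y = 0, i.e. (-2.6033)·v_x + (5)·v_y = 0,
  so v ∝ (b, λ_1 - a) = (5, 2.6033) = u.
  ||u|| = √((5)² + (2.6033)²) = √(31.7771) ≈ 5.6371,
  v_1 = u/||u|| ≈ (0.887, 0.4618) (||v_1|| = 1).

λ_1 = 15.6033,  λ_2 = 3.3967;  v_1 ≈ (0.887, 0.4618)


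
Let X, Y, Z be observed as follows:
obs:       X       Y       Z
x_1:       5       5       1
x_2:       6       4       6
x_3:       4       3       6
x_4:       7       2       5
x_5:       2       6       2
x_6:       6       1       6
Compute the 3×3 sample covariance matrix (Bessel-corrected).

Step 1 — column means:
  mean(X) = (5 + 6 + 4 + 7 + 2 + 6) / 6 = 30/6 = 5
  mean(Y) = (5 + 4 + 3 + 2 + 6 + 1) / 6 = 21/6 = 3.5
  mean(Z) = (1 + 6 + 6 + 5 + 2 + 6) / 6 = 26/6 = 4.3333

Step 2 — sample covariance S[i,j] = (1/(n-1)) · Σ_k (x_{k,i} - mean_i) · (x_{k,j} - mean_j), with n-1 = 5.
  S[X,X] = ((0)·(0) + (1)·(1) + (-1)·(-1) + (2)·(2) + (-3)·(-3) + (1)·(1)) / 5 = 16/5 = 3.2
  S[X,Y] = ((0)·(1.5) + (1)·(0.5) + (-1)·(-0.5) + (2)·(-1.5) + (-3)·(2.5) + (1)·(-2.5)) / 5 = -12/5 = -2.4
  S[X,Z] = ((0)·(-3.3333) + (1)·(1.6667) + (-1)·(1.6667) + (2)·(0.6667) + (-3)·(-2.3333) + (1)·(1.6667)) / 5 = 10/5 = 2
  S[Y,Y] = ((1.5)·(1.5) + (0.5)·(0.5) + (-0.5)·(-0.5) + (-1.5)·(-1.5) + (2.5)·(2.5) + (-2.5)·(-2.5)) / 5 = 17.5/5 = 3.5
  S[Y,Z] = ((1.5)·(-3.3333) + (0.5)·(1.6667) + (-0.5)·(1.6667) + (-1.5)·(0.6667) + (2.5)·(-2.3333) + (-2.5)·(1.6667)) / 5 = -16/5 = -3.2
  S[Z,Z] = ((-3.3333)·(-3.3333) + (1.6667)·(1.6667) + (1.6667)·(1.6667) + (0.6667)·(0.6667) + (-2.3333)·(-2.3333) + (1.6667)·(1.6667)) / 5 = 25.3333/5 = 5.0667

S is symmetric (S[j,i] = S[i,j]). Assembling:

S = [[3.2, -2.4, 2],
 [-2.4, 3.5, -3.2],
 [2, -3.2, 5.0667]]


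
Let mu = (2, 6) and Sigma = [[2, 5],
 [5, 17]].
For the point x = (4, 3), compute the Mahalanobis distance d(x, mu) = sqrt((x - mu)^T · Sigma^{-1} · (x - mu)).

Step 1 — centre the observation: (x - mu) = (2, -3).

Step 2 — invert Sigma. det(Sigma) = 2·17 - (5)² = 9.
  Sigma^{-1} = (1/det) · [[d, -b], [-b, a]] = [[1.8889, -0.5556],
 [-0.5556, 0.2222]].

Step 3 — form the quadratic (x - mu)^T · Sigma^{-1} · (x - mu):
  Sigma^{-1} · (x - mu) = (5.4444, -1.7778).
  (x - mu)^T · [Sigma^{-1} · (x - mu)] = (2)·(5.4444) + (-3)·(-1.7778) = 16.2222.

Step 4 — take square root: d = √(16.2222) ≈ 4.0277.

d(x, mu) = √(16.2222) ≈ 4.0277


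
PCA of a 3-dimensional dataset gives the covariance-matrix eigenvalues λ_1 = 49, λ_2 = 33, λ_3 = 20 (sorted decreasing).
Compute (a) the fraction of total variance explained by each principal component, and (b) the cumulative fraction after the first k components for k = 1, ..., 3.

Step 1 — total variance = trace(Sigma) = Σ λ_i = 49 + 33 + 20 = 102.

Step 2 — fraction explained by component i = λ_i / Σ λ:
  PC1: 49/102 = 0.4804
  PC2: 33/102 = 0.3235
  PC3: 20/102 = 0.1961

Step 3 — cumulative fraction after k components = (λ_1 + ... + λ_k) / Σ λ:
  k = 1: 49/102 = 0.4804
  k = 2: (49 + 33)/102 = 82/102 = 0.8039
  k = 3: (49 + 33 + 20)/102 = 102/102 = 1

Summary (fraction, with percent):

explained: PC1 0.4804 (48.04%), PC2 0.3235 (32.35%), PC3 0.1961 (19.61%);  cumulative: 0.4804, 0.8039, 1


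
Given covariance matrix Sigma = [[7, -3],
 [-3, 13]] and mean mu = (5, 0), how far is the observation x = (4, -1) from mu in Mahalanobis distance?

Step 1 — centre the observation: (x - mu) = (-1, -1).

Step 2 — invert Sigma. det(Sigma) = 7·13 - (-3)² = 82.
  Sigma^{-1} = (1/det) · [[d, -b], [-b, a]] = [[0.1585, 0.0366],
 [0.0366, 0.0854]].

Step 3 — form the quadratic (x - mu)^T · Sigma^{-1} · (x - mu):
  Sigma^{-1} · (x - mu) = (-0.1951, -0.122).
  (x - mu)^T · [Sigma^{-1} · (x - mu)] = (-1)·(-0.1951) + (-1)·(-0.122) = 0.3171.

Step 4 — take square root: d = √(0.3171) ≈ 0.5631.

d(x, mu) = √(0.3171) ≈ 0.5631


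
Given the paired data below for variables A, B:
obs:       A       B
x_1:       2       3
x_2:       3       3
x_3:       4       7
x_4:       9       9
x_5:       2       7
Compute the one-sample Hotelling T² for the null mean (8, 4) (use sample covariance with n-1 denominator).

Step 1 — sample mean vector:
  mean(A) = (2 + 3 + 4 + 9 + 2) / 5 = 20/5 = 4
  mean(B) = (3 + 3 + 7 + 9 + 7) / 5 = 29/5 = 5.8
  x̄ = (4, 5.8),  deviation x̄ - mu_0 = (4, 5.8) - (8, 4) = (-4, 1.8).

Step 2 — sample covariance matrix, S[i,j] = (1/(n-1)) · Σ_k (x_{k,i} - mean_i) · (x_{k,j} - mean_j), divisor n-1 = 4:
  S[A,A] = ((-2)·(-2) + (-1)·(-1) + (0)·(0) + (5)·(5) + (-2)·(-2)) / 4 = 34/4 = 8.5
  S[A,B] = ((-2)·(-2.8) + (-1)·(-2.8) + (0)·(1.2) + (5)·(3.2) + (-2)·(1.2)) / 4 = 22/4 = 5.5
  S[B,B] = ((-2.8)·(-2.8) + (-2.8)·(-2.8) + (1.2)·(1.2) + (3.2)·(3.2) + (1.2)·(1.2)) / 4 = 28.8/4 = 7.2
  S = [[8.5, 5.5],
 [5.5, 7.2]].

Step 3 — invert S. det(S) = 8.5·7.2 - (5.5)² = 30.95.
  S^{-1} = (1/det) · [[d, -b], [-b, a]] = [[0.2326, -0.1777],
 [-0.1777, 0.2746]].

Step 4 — quadratic form (x̄ - mu_0)^T · S^{-1} · (x̄ - mu_0):
  S^{-1} · (x̄ - mu_0) = (-1.2504, 1.2052),
  (x̄ - mu_0)^T · [...] = (-4)·(-1.2504) + (1.8)·(1.2052) = 7.1709.

Step 5 — scale by n: T² = 5 · 7.1709 = 35.8546.

T² ≈ 35.8546


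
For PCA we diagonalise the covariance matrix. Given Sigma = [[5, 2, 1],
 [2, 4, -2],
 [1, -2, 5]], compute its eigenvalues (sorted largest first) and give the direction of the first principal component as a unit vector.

Step 1 — characteristic polynomial p(λ) = det(λI - Sigma) = λ³ - tr·λ² + c_1·λ - det, where tr = trace, c_1 = sum of the principal 2×2 minors, det = det(Sigma):
  tr = 5 + 4 + 5 = 14,
  c_1 = (5·4 - (2)²) + (5·5 - (1)²) + (4·5 - (-2)²) = 16 + 24 + 16 = 56,
  det = 5·(4·5 - (-2)²) - (2)·((2)·5 - (-2)·(1)) + (1)·((2)·(-2) - 4·(1)) = 5·(16) - (2)·(12) + (1)·(-8) = 48.
  So p(λ) = λ³ - 14λ² + 56λ - 48.
Step 2 — look for an integer root (rational root theorem: any rational root is an integer divisor of 48). Testing λ = 6:
  p(6) = 216 - 504 + 336 - 48 = 0  ✓
  Dividing out (λ - 6): p(λ) = (λ - 6)(λ² - 8λ + 8).
Step 3 — remaining eigenvalues from the quadratic λ² - 8λ + 8 = 0:
  Δ = 8² - 4·8 = 64 - 32 = 32,  λ = (8 ± √32)/2 = (8 ± 5.6569)/2 ≈ 6.8284 or 1.1716.
  Sorted: λ_1 = 6.8284,  λ_2 = 6,  λ_3 = 1.1716  (check: sum = 14 = tr ✓).

Step 4 — unit eigenvector for λ_1 ≈ 6.8284: v spans the null space of (Sigma - λ_1 I), whose rows are
  r_1 = (-1.8284, 2, 1),  r_2 = (2, -2.8284, -2),  r_3 = (1, -2, -1.8284).
  v is orthogonal to every row, so take v ∝ r_1 × r_2 = ((2)·(-2) - (1)·(-2.8284), (1)·(2) - (-1.8284)·(-2), (-1.8284)·(-2.8284) - (2)·(2)) ≈ (-1.1716, -1.6569, 1.1716).
  Rescale (multiply by -1 so the first nonzero entry is positive): u = (1.1716, 1.6569, -1.1716).
  ||u|| = √((1.1716)² + (1.6569)² + (-1.1716)²) = √(5.4903) ≈ 2.3431,  v_1 = u/||u|| ≈ (0.5, 0.7071, -0.5) (||v_1|| = 1).

λ_1 = 6.8284,  λ_2 = 6,  λ_3 = 1.1716;  v_1 ≈ (0.5, 0.7071, -0.5)


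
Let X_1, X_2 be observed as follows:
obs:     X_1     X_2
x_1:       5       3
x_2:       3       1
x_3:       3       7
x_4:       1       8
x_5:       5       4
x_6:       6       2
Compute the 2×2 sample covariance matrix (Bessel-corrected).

Step 1 — column means:
  mean(X_1) = (5 + 3 + 3 + 1 + 5 + 6) / 6 = 23/6 = 3.8333
  mean(X_2) = (3 + 1 + 7 + 8 + 4 + 2) / 6 = 25/6 = 4.1667

Step 2 — sample covariance S[i,j] = (1/(n-1)) · Σ_k (x_{k,i} - mean_i) · (x_{k,j} - mean_j), with n-1 = 5.
  S[X_1,X_1] = ((1.1667)·(1.1667) + (-0.8333)·(-0.8333) + (-0.8333)·(-0.8333) + (-2.8333)·(-2.8333) + (1.1667)·(1.1667) + (2.1667)·(2.1667)) / 5 = 16.8333/5 = 3.3667
  S[X_1,X_2] = ((1.1667)·(-1.1667) + (-0.8333)·(-3.1667) + (-0.8333)·(2.8333) + (-2.8333)·(3.8333) + (1.1667)·(-0.1667) + (2.1667)·(-2.1667)) / 5 = -16.8333/5 = -3.3667
  S[X_2,X_2] = ((-1.1667)·(-1.1667) + (-3.1667)·(-3.1667) + (2.8333)·(2.8333) + (3.8333)·(3.8333) + (-0.1667)·(-0.1667) + (-2.1667)·(-2.1667)) / 5 = 38.8333/5 = 7.7667

S is symmetric (S[j,i] = S[i,j]). Assembling:

S = [[3.3667, -3.3667],
 [-3.3667, 7.7667]]


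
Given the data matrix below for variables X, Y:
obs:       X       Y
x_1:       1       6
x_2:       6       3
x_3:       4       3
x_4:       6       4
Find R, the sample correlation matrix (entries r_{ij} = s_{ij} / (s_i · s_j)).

Step 1 — column means:
  mean(X) = (1 + 6 + 4 + 6) / 4 = 17/4 = 4.25
  mean(Y) = (6 + 3 + 3 + 4) / 4 = 16/4 = 4

Step 2 — sample variances and covariances s[i,j] = (1/(n-1)) · Σ_k (x_{k,i} - mean_i) · (x_{k,j} - mean_j), with n-1 = 3:
  s[X,X] = ((-3.25)·(-3.25) + (1.75)·(1.75) + (-0.25)·(-0.25) + (1.75)·(1.75)) / 3 = 16.75/3 = 5.5833
  s[X,Y] = ((-3.25)·(2) + (1.75)·(-1) + (-0.25)·(-1) + (1.75)·(0)) / 3 = -8/3 = -2.6667
  s[Y,Y] = ((2)·(2) + (-1)·(-1) + (-1)·(-1) + (0)·(0)) / 3 = 6/3 = 2
  Sample standard deviations s_i = √(s[i,i]):
  s(X) = √(5.5833) = 2.3629
  s(Y) = √(2) = 1.4142

Step 3 — r_{ij} = s_{ij} / (s_i · s_j):
  r[X,X] = 1 (diagonal).
  r[X,Y] = -2.6667 / (2.3629 · 1.4142) = -2.6667 / 3.3417 = -0.798
  r[Y,Y] = 1 (diagonal).

R is symmetric with unit diagonal. Assembling:

R = [[1, -0.798],
 [-0.798, 1]]


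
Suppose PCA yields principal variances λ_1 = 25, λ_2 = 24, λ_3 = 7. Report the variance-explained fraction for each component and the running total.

Step 1 — total variance = trace(Sigma) = Σ λ_i = 25 + 24 + 7 = 56.

Step 2 — fraction explained by component i = λ_i / Σ λ:
  PC1: 25/56 = 0.4464
  PC2: 24/56 = 0.4286
  PC3: 7/56 = 0.125

Step 3 — cumulative fraction after k components = (λ_1 + ... + λ_k) / Σ λ:
  k = 1: 25/56 = 0.4464
  k = 2: (25 + 24)/56 = 49/56 = 0.875
  k = 3: (25 + 24 + 7)/56 = 56/56 = 1

Summary (fraction, with percent):

explained: PC1 0.4464 (44.64%), PC2 0.4286 (42.86%), PC3 0.125 (12.5%);  cumulative: 0.4464, 0.875, 1


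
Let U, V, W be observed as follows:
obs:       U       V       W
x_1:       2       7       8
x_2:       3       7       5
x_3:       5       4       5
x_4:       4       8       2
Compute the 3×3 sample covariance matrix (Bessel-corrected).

Step 1 — column means:
  mean(U) = (2 + 3 + 5 + 4) / 4 = 14/4 = 3.5
  mean(V) = (7 + 7 + 4 + 8) / 4 = 26/4 = 6.5
  mean(W) = (8 + 5 + 5 + 2) / 4 = 20/4 = 5

Step 2 — sample covariance S[i,j] = (1/(n-1)) · Σ_k (x_{k,i} - mean_i) · (x_{k,j} - mean_j), with n-1 = 3.
  S[U,U] = ((-1.5)·(-1.5) + (-0.5)·(-0.5) + (1.5)·(1.5) + (0.5)·(0.5)) / 3 = 5/3 = 1.6667
  S[U,V] = ((-1.5)·(0.5) + (-0.5)·(0.5) + (1.5)·(-2.5) + (0.5)·(1.5)) / 3 = -4/3 = -1.3333
  S[U,W] = ((-1.5)·(3) + (-0.5)·(0) + (1.5)·(0) + (0.5)·(-3)) / 3 = -6/3 = -2
  S[V,V] = ((0.5)·(0.5) + (0.5)·(0.5) + (-2.5)·(-2.5) + (1.5)·(1.5)) / 3 = 9/3 = 3
  S[V,W] = ((0.5)·(3) + (0.5)·(0) + (-2.5)·(0) + (1.5)·(-3)) / 3 = -3/3 = -1
  S[W,W] = ((3)·(3) + (0)·(0) + (0)·(0) + (-3)·(-3)) / 3 = 18/3 = 6

S is symmetric (S[j,i] = S[i,j]). Assembling:

S = [[1.6667, -1.3333, -2],
 [-1.3333, 3, -1],
 [-2, -1, 6]]


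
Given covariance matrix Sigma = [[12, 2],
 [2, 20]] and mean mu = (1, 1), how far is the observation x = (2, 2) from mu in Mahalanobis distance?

Step 1 — centre the observation: (x - mu) = (1, 1).

Step 2 — invert Sigma. det(Sigma) = 12·20 - (2)² = 236.
  Sigma^{-1} = (1/det) · [[d, -b], [-b, a]] = [[0.0847, -0.0085],
 [-0.0085, 0.0508]].

Step 3 — form the quadratic (x - mu)^T · Sigma^{-1} · (x - mu):
  Sigma^{-1} · (x - mu) = (0.0763, 0.0424).
  (x - mu)^T · [Sigma^{-1} · (x - mu)] = (1)·(0.0763) + (1)·(0.0424) = 0.1186.

Step 4 — take square root: d = √(0.1186) ≈ 0.3444.

d(x, mu) = √(0.1186) ≈ 0.3444


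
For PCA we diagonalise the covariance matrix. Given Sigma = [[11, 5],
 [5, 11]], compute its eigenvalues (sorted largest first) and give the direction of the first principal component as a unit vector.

Step 1 — characteristic polynomial of 2×2 Sigma:
  det(Sigma - λI) = λ² - trace · λ + det = 0.
  trace = 11 + 11 = 22, det = 11·11 - (5)² = 96.
Step 2 — discriminant:
  Δ = trace² - 4·det = 484 - 384 = 100.
Step 3 — eigenvalues:
  λ = (trace ± √Δ)/2 = (22 ± 10)/2,
  λ_1 = 16,  λ_2 = 6.

Step 4 — unit eigenvector for λ_1: solve (Sigma - λ_1 I)v = 0. First row:
  (11 - 16)·v_x + (5)·v_y = 0, i.e. (-5)·v_x + (5)·v_y = 0,
  so v ∝ (b, λ_1 - a) = (5, 5) = u.
  ||u|| = √((5)² + (5)²) = √(50) ≈ 7.0711,
  v_1 = u/||u|| ≈ (0.7071, 0.7071) (||v_1|| = 1).

λ_1 = 16,  λ_2 = 6;  v_1 ≈ (0.7071, 0.7071)


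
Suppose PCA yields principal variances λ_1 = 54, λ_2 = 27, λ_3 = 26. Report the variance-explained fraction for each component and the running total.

Step 1 — total variance = trace(Sigma) = Σ λ_i = 54 + 27 + 26 = 107.

Step 2 — fraction explained by component i = λ_i / Σ λ:
  PC1: 54/107 = 0.5047
  PC2: 27/107 = 0.2523
  PC3: 26/107 = 0.243

Step 3 — cumulative fraction after k components = (λ_1 + ... + λ_k) / Σ λ:
  k = 1: 54/107 = 0.5047
  k = 2: (54 + 27)/107 = 81/107 = 0.757
  k = 3: (54 + 27 + 26)/107 = 107/107 = 1

Summary (fraction, with percent):

explained: PC1 0.5047 (50.47%), PC2 0.2523 (25.23%), PC3 0.243 (24.3%);  cumulative: 0.5047, 0.757, 1


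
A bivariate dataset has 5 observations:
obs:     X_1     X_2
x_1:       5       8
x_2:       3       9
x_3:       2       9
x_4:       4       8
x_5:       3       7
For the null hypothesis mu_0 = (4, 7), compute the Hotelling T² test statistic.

Step 1 — sample mean vector:
  mean(X_1) = (5 + 3 + 2 + 4 + 3) / 5 = 17/5 = 3.4
  mean(X_2) = (8 + 9 + 9 + 8 + 7) / 5 = 41/5 = 8.2
  x̄ = (3.4, 8.2),  deviation x̄ - mu_0 = (3.4, 8.2) - (4, 7) = (-0.6, 1.2).

Step 2 — sample covariance matrix, S[i,j] = (1/(n-1)) · Σ_k (x_{k,i} - mean_i) · (x_{k,j} - mean_j), divisor n-1 = 4:
  S[X_1,X_1] = ((1.6)·(1.6) + (-0.4)·(-0.4) + (-1.4)·(-1.4) + (0.6)·(0.6) + (-0.4)·(-0.4)) / 4 = 5.2/4 = 1.3
  S[X_1,X_2] = ((1.6)·(-0.2) + (-0.4)·(0.8) + (-1.4)·(0.8) + (0.6)·(-0.2) + (-0.4)·(-1.2)) / 4 = -1.4/4 = -0.35
  S[X_2,X_2] = ((-0.2)·(-0.2) + (0.8)·(0.8) + (0.8)·(0.8) + (-0.2)·(-0.2) + (-1.2)·(-1.2)) / 4 = 2.8/4 = 0.7
  S = [[1.3, -0.35],
 [-0.35, 0.7]].

Step 3 — invert S. det(S) = 1.3·0.7 - (-0.35)² = 0.7875.
  S^{-1} = (1/det) · [[d, -b], [-b, a]] = [[0.8889, 0.4444],
 [0.4444, 1.6508]].

Step 4 — quadratic form (x̄ - mu_0)^T · S^{-1} · (x̄ - mu_0):
  S^{-1} · (x̄ - mu_0) = (0, 1.7143),
  (x̄ - mu_0)^T · [...] = (-0.6)·(0) + (1.2)·(1.7143) = 2.0571.

Step 5 — scale by n: T² = 5 · 2.0571 = 10.2857.

T² ≈ 10.2857


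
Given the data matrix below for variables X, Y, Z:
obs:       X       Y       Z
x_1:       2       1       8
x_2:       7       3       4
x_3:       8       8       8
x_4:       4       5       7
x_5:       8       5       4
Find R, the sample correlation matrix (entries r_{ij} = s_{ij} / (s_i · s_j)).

Step 1 — column means:
  mean(X) = (2 + 7 + 8 + 4 + 8) / 5 = 29/5 = 5.8
  mean(Y) = (1 + 3 + 8 + 5 + 5) / 5 = 22/5 = 4.4
  mean(Z) = (8 + 4 + 8 + 7 + 4) / 5 = 31/5 = 6.2

Step 2 — sample variances and covariances s[i,j] = (1/(n-1)) · Σ_k (x_{k,i} - mean_i) · (x_{k,j} - mean_j), with n-1 = 4:
  s[X,X] = ((-3.8)·(-3.8) + (1.2)·(1.2) + (2.2)·(2.2) + (-1.8)·(-1.8) + (2.2)·(2.2)) / 4 = 28.8/4 = 7.2
  s[X,Y] = ((-3.8)·(-3.4) + (1.2)·(-1.4) + (2.2)·(3.6) + (-1.8)·(0.6) + (2.2)·(0.6)) / 4 = 19.4/4 = 4.85
  s[X,Z] = ((-3.8)·(1.8) + (1.2)·(-2.2) + (2.2)·(1.8) + (-1.8)·(0.8) + (2.2)·(-2.2)) / 4 = -11.8/4 = -2.95
  s[Y,Y] = ((-3.4)·(-3.4) + (-1.4)·(-1.4) + (3.6)·(3.6) + (0.6)·(0.6) + (0.6)·(0.6)) / 4 = 27.2/4 = 6.8
  s[Y,Z] = ((-3.4)·(1.8) + (-1.4)·(-2.2) + (3.6)·(1.8) + (0.6)·(0.8) + (0.6)·(-2.2)) / 4 = 2.6/4 = 0.65
  s[Z,Z] = ((1.8)·(1.8) + (-2.2)·(-2.2) + (1.8)·(1.8) + (0.8)·(0.8) + (-2.2)·(-2.2)) / 4 = 16.8/4 = 4.2
  Sample standard deviations s_i = √(s[i,i]):
  s(X) = √(7.2) = 2.6833
  s(Y) = √(6.8) = 2.6077
  s(Z) = √(4.2) = 2.0494

Step 3 — r_{ij} = s_{ij} / (s_i · s_j):
  r[X,X] = 1 (diagonal).
  r[X,Y] = 4.85 / (2.6833 · 2.6077) = 4.85 / 6.9971 = 0.6931
  r[X,Z] = -2.95 / (2.6833 · 2.0494) = -2.95 / 5.4991 = -0.5365
  r[Y,Y] = 1 (diagonal).
  r[Y,Z] = 0.65 / (2.6077 · 2.0494) = 0.65 / 5.3442 = 0.1216
  r[Z,Z] = 1 (diagonal).

R is symmetric with unit diagonal. Assembling:

R = [[1, 0.6931, -0.5365],
 [0.6931, 1, 0.1216],
 [-0.5365, 0.1216, 1]]


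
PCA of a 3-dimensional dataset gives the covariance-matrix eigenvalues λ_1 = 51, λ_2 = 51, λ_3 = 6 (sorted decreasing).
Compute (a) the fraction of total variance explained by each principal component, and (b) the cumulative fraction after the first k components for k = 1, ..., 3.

Step 1 — total variance = trace(Sigma) = Σ λ_i = 51 + 51 + 6 = 108.

Step 2 — fraction explained by component i = λ_i / Σ λ:
  PC1: 51/108 = 0.4722
  PC2: 51/108 = 0.4722
  PC3: 6/108 = 0.0556

Step 3 — cumulative fraction after k components = (λ_1 + ... + λ_k) / Σ λ:
  k = 1: 51/108 = 0.4722
  k = 2: (51 + 51)/108 = 102/108 = 0.9444
  k = 3: (51 + 51 + 6)/108 = 108/108 = 1

Summary (fraction, with percent):

explained: PC1 0.4722 (47.22%), PC2 0.4722 (47.22%), PC3 0.0556 (5.56%);  cumulative: 0.4722, 0.9444, 1


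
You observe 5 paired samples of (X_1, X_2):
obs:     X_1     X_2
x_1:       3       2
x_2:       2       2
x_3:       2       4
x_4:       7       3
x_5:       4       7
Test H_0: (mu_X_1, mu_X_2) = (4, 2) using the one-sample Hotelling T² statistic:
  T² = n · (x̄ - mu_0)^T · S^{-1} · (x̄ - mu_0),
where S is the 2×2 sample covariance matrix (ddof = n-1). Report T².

Step 1 — sample mean vector:
  mean(X_1) = (3 + 2 + 2 + 7 + 4) / 5 = 18/5 = 3.6
  mean(X_2) = (2 + 2 + 4 + 3 + 7) / 5 = 18/5 = 3.6
  x̄ = (3.6, 3.6),  deviation x̄ - mu_0 = (3.6, 3.6) - (4, 2) = (-0.4, 1.6).

Step 2 — sample covariance matrix, S[i,j] = (1/(n-1)) · Σ_k (x_{k,i} - mean_i) · (x_{k,j} - mean_j), divisor n-1 = 4:
  S[X_1,X_1] = ((-0.6)·(-0.6) + (-1.6)·(-1.6) + (-1.6)·(-1.6) + (3.4)·(3.4) + (0.4)·(0.4)) / 4 = 17.2/4 = 4.3
  S[X_1,X_2] = ((-0.6)·(-1.6) + (-1.6)·(-1.6) + (-1.6)·(0.4) + (3.4)·(-0.6) + (0.4)·(3.4)) / 4 = 2.2/4 = 0.55
  S[X_2,X_2] = ((-1.6)·(-1.6) + (-1.6)·(-1.6) + (0.4)·(0.4) + (-0.6)·(-0.6) + (3.4)·(3.4)) / 4 = 17.2/4 = 4.3
  S = [[4.3, 0.55],
 [0.55, 4.3]].

Step 3 — invert S. det(S) = 4.3·4.3 - (0.55)² = 18.1875.
  S^{-1} = (1/det) · [[d, -b], [-b, a]] = [[0.2364, -0.0302],
 [-0.0302, 0.2364]].

Step 4 — quadratic form (x̄ - mu_0)^T · S^{-1} · (x̄ - mu_0):
  S^{-1} · (x̄ - mu_0) = (-0.143, 0.3904),
  (x̄ - mu_0)^T · [...] = (-0.4)·(-0.143) + (1.6)·(0.3904) = 0.6818.

Step 5 — scale by n: T² = 5 · 0.6818 = 3.4089.

T² ≈ 3.4089


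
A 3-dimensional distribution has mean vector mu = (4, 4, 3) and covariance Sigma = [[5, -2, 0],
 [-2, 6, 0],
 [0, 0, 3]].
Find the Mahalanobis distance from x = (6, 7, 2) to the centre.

Step 1 — centre the observation: (x - mu) = (2, 3, -1).

Step 2 — invert Sigma (cofactor / det for 3×3, or solve directly):
  Sigma^{-1} = [[0.2308, 0.0769, 0],
 [0.0769, 0.1923, 0],
 [0, 0, 0.3333]].

Step 3 — form the quadratic (x - mu)^T · Sigma^{-1} · (x - mu):
  Sigma^{-1} · (x - mu) = (0.6923, 0.7308, -0.3333).
  (x - mu)^T · [Sigma^{-1} · (x - mu)] = (2)·(0.6923) + (3)·(0.7308) + (-1)·(-0.3333) = 3.9103.

Step 4 — take square root: d = √(3.9103) ≈ 1.9774.

d(x, mu) = √(3.9103) ≈ 1.9774


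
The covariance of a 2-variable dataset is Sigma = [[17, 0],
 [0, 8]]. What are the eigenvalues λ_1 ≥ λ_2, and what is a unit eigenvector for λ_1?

Step 1 — characteristic polynomial of 2×2 Sigma:
  det(Sigma - λI) = λ² - trace · λ + det = 0.
  trace = 17 + 8 = 25, det = 17·8 - (0)² = 136.
Step 2 — discriminant:
  Δ = trace² - 4·det = 625 - 544 = 81.
Step 3 — eigenvalues:
  λ = (trace ± √Δ)/2 = (25 ± 9)/2,
  λ_1 = 17,  λ_2 = 8.

Step 4 — unit eigenvector for λ_1: Sigma is diagonal, so its eigenvectors are the coordinate axes. λ_1 = 17 is the diagonal entry on the first coordinate axis, hence
  v_1 = (1, 0) (||v_1|| = 1).

λ_1 = 17,  λ_2 = 8;  v_1 ≈ (1, 0)


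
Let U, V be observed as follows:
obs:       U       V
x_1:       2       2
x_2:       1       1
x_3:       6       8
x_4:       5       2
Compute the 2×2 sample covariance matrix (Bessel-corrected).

Step 1 — column means:
  mean(U) = (2 + 1 + 6 + 5) / 4 = 14/4 = 3.5
  mean(V) = (2 + 1 + 8 + 2) / 4 = 13/4 = 3.25

Step 2 — sample covariance S[i,j] = (1/(n-1)) · Σ_k (x_{k,i} - mean_i) · (x_{k,j} - mean_j), with n-1 = 3.
  S[U,U] = ((-1.5)·(-1.5) + (-2.5)·(-2.5) + (2.5)·(2.5) + (1.5)·(1.5)) / 3 = 17/3 = 5.6667
  S[U,V] = ((-1.5)·(-1.25) + (-2.5)·(-2.25) + (2.5)·(4.75) + (1.5)·(-1.25)) / 3 = 17.5/3 = 5.8333
  S[V,V] = ((-1.25)·(-1.25) + (-2.25)·(-2.25) + (4.75)·(4.75) + (-1.25)·(-1.25)) / 3 = 30.75/3 = 10.25

S is symmetric (S[j,i] = S[i,j]). Assembling:

S = [[5.6667, 5.8333],
 [5.8333, 10.25]]


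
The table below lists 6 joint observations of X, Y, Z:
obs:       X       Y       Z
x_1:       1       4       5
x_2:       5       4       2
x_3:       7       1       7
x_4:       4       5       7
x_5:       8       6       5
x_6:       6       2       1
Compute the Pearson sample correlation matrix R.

Step 1 — column means:
  mean(X) = (1 + 5 + 7 + 4 + 8 + 6) / 6 = 31/6 = 5.1667
  mean(Y) = (4 + 4 + 1 + 5 + 6 + 2) / 6 = 22/6 = 3.6667
  mean(Z) = (5 + 2 + 7 + 7 + 5 + 1) / 6 = 27/6 = 4.5

Step 2 — sample variances and covariances s[i,j] = (1/(n-1)) · Σ_k (x_{k,i} - mean_i) · (x_{k,j} - mean_j), with n-1 = 5:
  s[X,X] = ((-4.1667)·(-4.1667) + (-0.1667)·(-0.1667) + (1.8333)·(1.8333) + (-1.1667)·(-1.1667) + (2.8333)·(2.8333) + (0.8333)·(0.8333)) / 5 = 30.8333/5 = 6.1667
  s[X,Y] = ((-4.1667)·(0.3333) + (-0.1667)·(0.3333) + (1.8333)·(-2.6667) + (-1.1667)·(1.3333) + (2.8333)·(2.3333) + (0.8333)·(-1.6667)) / 5 = -2.6667/5 = -0.5333
  s[X,Z] = ((-4.1667)·(0.5) + (-0.1667)·(-2.5) + (1.8333)·(2.5) + (-1.1667)·(2.5) + (2.8333)·(0.5) + (0.8333)·(-3.5)) / 5 = -1.5/5 = -0.3
  s[Y,Y] = ((0.3333)·(0.3333) + (0.3333)·(0.3333) + (-2.6667)·(-2.6667) + (1.3333)·(1.3333) + (2.3333)·(2.3333) + (-1.6667)·(-1.6667)) / 5 = 17.3333/5 = 3.4667
  s[Y,Z] = ((0.3333)·(0.5) + (0.3333)·(-2.5) + (-2.6667)·(2.5) + (1.3333)·(2.5) + (2.3333)·(0.5) + (-1.6667)·(-3.5)) / 5 = 3/5 = 0.6
  s[Z,Z] = ((0.5)·(0.5) + (-2.5)·(-2.5) + (2.5)·(2.5) + (2.5)·(2.5) + (0.5)·(0.5) + (-3.5)·(-3.5)) / 5 = 31.5/5 = 6.3
  Sample standard deviations s_i = √(s[i,i]):
  s(X) = √(6.1667) = 2.4833
  s(Y) = √(3.4667) = 1.8619
  s(Z) = √(6.3) = 2.51

Step 3 — r_{ij} = s_{ij} / (s_i · s_j):
  r[X,X] = 1 (diagonal).
  r[X,Y] = -0.5333 / (2.4833 · 1.8619) = -0.5333 / 4.6236 = -0.1153
  r[X,Z] = -0.3 / (2.4833 · 2.51) = -0.3 / 6.233 = -0.0481
  r[Y,Y] = 1 (diagonal).
  r[Y,Z] = 0.6 / (1.8619 · 2.51) = 0.6 / 4.6733 = 0.1284
  r[Z,Z] = 1 (diagonal).

R is symmetric with unit diagonal. Assembling:

R = [[1, -0.1153, -0.0481],
 [-0.1153, 1, 0.1284],
 [-0.0481, 0.1284, 1]]


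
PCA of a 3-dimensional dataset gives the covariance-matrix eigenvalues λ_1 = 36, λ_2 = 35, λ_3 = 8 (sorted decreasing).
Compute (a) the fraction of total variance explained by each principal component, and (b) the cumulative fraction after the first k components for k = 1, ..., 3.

Step 1 — total variance = trace(Sigma) = Σ λ_i = 36 + 35 + 8 = 79.

Step 2 — fraction explained by component i = λ_i / Σ λ:
  PC1: 36/79 = 0.4557
  PC2: 35/79 = 0.443
  PC3: 8/79 = 0.1013

Step 3 — cumulative fraction after k components = (λ_1 + ... + λ_k) / Σ λ:
  k = 1: 36/79 = 0.4557
  k = 2: (36 + 35)/79 = 71/79 = 0.8987
  k = 3: (36 + 35 + 8)/79 = 79/79 = 1

Summary (fraction, with percent):

explained: PC1 0.4557 (45.57%), PC2 0.443 (44.3%), PC3 0.1013 (10.13%);  cumulative: 0.4557, 0.8987, 1


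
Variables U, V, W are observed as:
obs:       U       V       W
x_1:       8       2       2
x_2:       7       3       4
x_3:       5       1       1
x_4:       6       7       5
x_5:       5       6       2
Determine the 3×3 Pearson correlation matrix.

Step 1 — column means:
  mean(U) = (8 + 7 + 5 + 6 + 5) / 5 = 31/5 = 6.2
  mean(V) = (2 + 3 + 1 + 7 + 6) / 5 = 19/5 = 3.8
  mean(W) = (2 + 4 + 1 + 5 + 2) / 5 = 14/5 = 2.8

Step 2 — sample variances and covariances s[i,j] = (1/(n-1)) · Σ_k (x_{k,i} - mean_i) · (x_{k,j} - mean_j), with n-1 = 4:
  s[U,U] = ((1.8)·(1.8) + (0.8)·(0.8) + (-1.2)·(-1.2) + (-0.2)·(-0.2) + (-1.2)·(-1.2)) / 4 = 6.8/4 = 1.7
  s[U,V] = ((1.8)·(-1.8) + (0.8)·(-0.8) + (-1.2)·(-2.8) + (-0.2)·(3.2) + (-1.2)·(2.2)) / 4 = -3.8/4 = -0.95
  s[U,W] = ((1.8)·(-0.8) + (0.8)·(1.2) + (-1.2)·(-1.8) + (-0.2)·(2.2) + (-1.2)·(-0.8)) / 4 = 2.2/4 = 0.55
  s[V,V] = ((-1.8)·(-1.8) + (-0.8)·(-0.8) + (-2.8)·(-2.8) + (3.2)·(3.2) + (2.2)·(2.2)) / 4 = 26.8/4 = 6.7
  s[V,W] = ((-1.8)·(-0.8) + (-0.8)·(1.2) + (-2.8)·(-1.8) + (3.2)·(2.2) + (2.2)·(-0.8)) / 4 = 10.8/4 = 2.7
  s[W,W] = ((-0.8)·(-0.8) + (1.2)·(1.2) + (-1.8)·(-1.8) + (2.2)·(2.2) + (-0.8)·(-0.8)) / 4 = 10.8/4 = 2.7
  Sample standard deviations s_i = √(s[i,i]):
  s(U) = √(1.7) = 1.3038
  s(V) = √(6.7) = 2.5884
  s(W) = √(2.7) = 1.6432

Step 3 — r_{ij} = s_{ij} / (s_i · s_j):
  r[U,U] = 1 (diagonal).
  r[U,V] = -0.95 / (1.3038 · 2.5884) = -0.95 / 3.3749 = -0.2815
  r[U,W] = 0.55 / (1.3038 · 1.6432) = 0.55 / 2.1424 = 0.2567
  r[V,V] = 1 (diagonal).
  r[V,W] = 2.7 / (2.5884 · 1.6432) = 2.7 / 4.2532 = 0.6348
  r[W,W] = 1 (diagonal).

R is symmetric with unit diagonal. Assembling:

R = [[1, -0.2815, 0.2567],
 [-0.2815, 1, 0.6348],
 [0.2567, 0.6348, 1]]


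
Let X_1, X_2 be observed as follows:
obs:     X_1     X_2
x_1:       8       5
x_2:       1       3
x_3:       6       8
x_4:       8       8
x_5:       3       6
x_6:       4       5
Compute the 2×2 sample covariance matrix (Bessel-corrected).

Step 1 — column means:
  mean(X_1) = (8 + 1 + 6 + 8 + 3 + 4) / 6 = 30/6 = 5
  mean(X_2) = (5 + 3 + 8 + 8 + 6 + 5) / 6 = 35/6 = 5.8333

Step 2 — sample covariance S[i,j] = (1/(n-1)) · Σ_k (x_{k,i} - mean_i) · (x_{k,j} - mean_j), with n-1 = 5.
  S[X_1,X_1] = ((3)·(3) + (-4)·(-4) + (1)·(1) + (3)·(3) + (-2)·(-2) + (-1)·(-1)) / 5 = 40/5 = 8
  S[X_1,X_2] = ((3)·(-0.8333) + (-4)·(-2.8333) + (1)·(2.1667) + (3)·(2.1667) + (-2)·(0.1667) + (-1)·(-0.8333)) / 5 = 18/5 = 3.6
  S[X_2,X_2] = ((-0.8333)·(-0.8333) + (-2.8333)·(-2.8333) + (2.1667)·(2.1667) + (2.1667)·(2.1667) + (0.1667)·(0.1667) + (-0.8333)·(-0.8333)) / 5 = 18.8333/5 = 3.7667

S is symmetric (S[j,i] = S[i,j]). Assembling:

S = [[8, 3.6],
 [3.6, 3.7667]]


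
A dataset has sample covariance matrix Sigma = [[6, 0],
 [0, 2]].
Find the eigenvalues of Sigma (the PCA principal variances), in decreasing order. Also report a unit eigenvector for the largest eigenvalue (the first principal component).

Step 1 — characteristic polynomial of 2×2 Sigma:
  det(Sigma - λI) = λ² - trace · λ + det = 0.
  trace = 6 + 2 = 8, det = 6·2 - (0)² = 12.
Step 2 — discriminant:
  Δ = trace² - 4·det = 64 - 48 = 16.
Step 3 — eigenvalues:
  λ = (trace ± √Δ)/2 = (8 ± 4)/2,
  λ_1 = 6,  λ_2 = 2.

Step 4 — unit eigenvector for λ_1: Sigma is diagonal, so its eigenvectors are the coordinate axes. λ_1 = 6 is the diagonal entry on the first coordinate axis, hence
  v_1 = (1, 0) (||v_1|| = 1).

λ_1 = 6,  λ_2 = 2;  v_1 ≈ (1, 0)


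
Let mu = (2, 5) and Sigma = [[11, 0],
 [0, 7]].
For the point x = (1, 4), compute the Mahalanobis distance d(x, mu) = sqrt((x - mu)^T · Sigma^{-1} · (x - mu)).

Step 1 — centre the observation: (x - mu) = (-1, -1).

Step 2 — invert Sigma. det(Sigma) = 11·7 - (0)² = 77.
  Sigma^{-1} = (1/det) · [[d, -b], [-b, a]] = [[0.0909, 0],
 [0, 0.1429]].

Step 3 — form the quadratic (x - mu)^T · Sigma^{-1} · (x - mu):
  Sigma^{-1} · (x - mu) = (-0.0909, -0.1429).
  (x - mu)^T · [Sigma^{-1} · (x - mu)] = (-1)·(-0.0909) + (-1)·(-0.1429) = 0.2338.

Step 4 — take square root: d = √(0.2338) ≈ 0.4835.

d(x, mu) = √(0.2338) ≈ 0.4835


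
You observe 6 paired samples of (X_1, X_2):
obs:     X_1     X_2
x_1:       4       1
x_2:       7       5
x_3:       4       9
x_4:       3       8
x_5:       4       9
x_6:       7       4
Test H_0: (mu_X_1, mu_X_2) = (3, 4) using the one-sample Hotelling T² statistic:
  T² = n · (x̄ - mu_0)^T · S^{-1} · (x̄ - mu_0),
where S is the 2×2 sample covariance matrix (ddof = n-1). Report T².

Step 1 — sample mean vector:
  mean(X_1) = (4 + 7 + 4 + 3 + 4 + 7) / 6 = 29/6 = 4.8333
  mean(X_2) = (1 + 5 + 9 + 8 + 9 + 4) / 6 = 36/6 = 6
  x̄ = (4.8333, 6),  deviation x̄ - mu_0 = (4.8333, 6) - (3, 4) = (1.8333, 2).

Step 2 — sample covariance matrix, S[i,j] = (1/(n-1)) · Σ_k (x_{k,i} - mean_i) · (x_{k,j} - mean_j), divisor n-1 = 5:
  S[X_1,X_1] = ((-0.8333)·(-0.8333) + (2.1667)·(2.1667) + (-0.8333)·(-0.8333) + (-1.8333)·(-1.8333) + (-0.8333)·(-0.8333) + (2.1667)·(2.1667)) / 5 = 14.8333/5 = 2.9667
  S[X_1,X_2] = ((-0.8333)·(-5) + (2.1667)·(-1) + (-0.8333)·(3) + (-1.8333)·(2) + (-0.8333)·(3) + (2.1667)·(-2)) / 5 = -11/5 = -2.2
  S[X_2,X_2] = ((-5)·(-5) + (-1)·(-1) + (3)·(3) + (2)·(2) + (3)·(3) + (-2)·(-2)) / 5 = 52/5 = 10.4
  S = [[2.9667, -2.2],
 [-2.2, 10.4]].

Step 3 — invert S. det(S) = 2.9667·10.4 - (-2.2)² = 26.0133.
  S^{-1} = (1/det) · [[d, -b], [-b, a]] = [[0.3998, 0.0846],
 [0.0846, 0.114]].

Step 4 — quadratic form (x̄ - mu_0)^T · S^{-1} · (x̄ - mu_0):
  S^{-1} · (x̄ - mu_0) = (0.9021, 0.3831),
  (x̄ - mu_0)^T · [...] = (1.8333)·(0.9021) + (2)·(0.3831) = 2.4201.

Step 5 — scale by n: T² = 6 · 2.4201 = 14.5208.

T² ≈ 14.5208


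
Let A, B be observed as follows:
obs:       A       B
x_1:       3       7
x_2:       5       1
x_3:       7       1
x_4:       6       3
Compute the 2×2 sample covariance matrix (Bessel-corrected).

Step 1 — column means:
  mean(A) = (3 + 5 + 7 + 6) / 4 = 21/4 = 5.25
  mean(B) = (7 + 1 + 1 + 3) / 4 = 12/4 = 3

Step 2 — sample covariance S[i,j] = (1/(n-1)) · Σ_k (x_{k,i} - mean_i) · (x_{k,j} - mean_j), with n-1 = 3.
  S[A,A] = ((-2.25)·(-2.25) + (-0.25)·(-0.25) + (1.75)·(1.75) + (0.75)·(0.75)) / 3 = 8.75/3 = 2.9167
  S[A,B] = ((-2.25)·(4) + (-0.25)·(-2) + (1.75)·(-2) + (0.75)·(0)) / 3 = -12/3 = -4
  S[B,B] = ((4)·(4) + (-2)·(-2) + (-2)·(-2) + (0)·(0)) / 3 = 24/3 = 8

S is symmetric (S[j,i] = S[i,j]). Assembling:

S = [[2.9167, -4],
 [-4, 8]]


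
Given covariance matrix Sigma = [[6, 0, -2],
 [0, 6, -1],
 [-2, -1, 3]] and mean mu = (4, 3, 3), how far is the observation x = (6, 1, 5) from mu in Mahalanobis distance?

Step 1 — centre the observation: (x - mu) = (2, -2, 2).

Step 2 — invert Sigma (cofactor / det for 3×3, or solve directly):
  Sigma^{-1} = [[0.2179, 0.0256, 0.1538],
 [0.0256, 0.1795, 0.0769],
 [0.1538, 0.0769, 0.4615]].

Step 3 — form the quadratic (x - mu)^T · Sigma^{-1} · (x - mu):
  Sigma^{-1} · (x - mu) = (0.6923, -0.1538, 1.0769).
  (x - mu)^T · [Sigma^{-1} · (x - mu)] = (2)·(0.6923) + (-2)·(-0.1538) + (2)·(1.0769) = 3.8462.

Step 4 — take square root: d = √(3.8462) ≈ 1.9612.

d(x, mu) = √(3.8462) ≈ 1.9612


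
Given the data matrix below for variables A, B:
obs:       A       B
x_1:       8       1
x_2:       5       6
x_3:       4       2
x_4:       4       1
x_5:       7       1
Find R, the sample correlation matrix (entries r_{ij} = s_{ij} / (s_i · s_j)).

Step 1 — column means:
  mean(A) = (8 + 5 + 4 + 4 + 7) / 5 = 28/5 = 5.6
  mean(B) = (1 + 6 + 2 + 1 + 1) / 5 = 11/5 = 2.2

Step 2 — sample variances and covariances s[i,j] = (1/(n-1)) · Σ_k (x_{k,i} - mean_i) · (x_{k,j} - mean_j), with n-1 = 4:
  s[A,A] = ((2.4)·(2.4) + (-0.6)·(-0.6) + (-1.6)·(-1.6) + (-1.6)·(-1.6) + (1.4)·(1.4)) / 4 = 13.2/4 = 3.3
  s[A,B] = ((2.4)·(-1.2) + (-0.6)·(3.8) + (-1.6)·(-0.2) + (-1.6)·(-1.2) + (1.4)·(-1.2)) / 4 = -4.6/4 = -1.15
  s[B,B] = ((-1.2)·(-1.2) + (3.8)·(3.8) + (-0.2)·(-0.2) + (-1.2)·(-1.2) + (-1.2)·(-1.2)) / 4 = 18.8/4 = 4.7
  Sample standard deviations s_i = √(s[i,i]):
  s(A) = √(3.3) = 1.8166
  s(B) = √(4.7) = 2.1679

Step 3 — r_{ij} = s_{ij} / (s_i · s_j):
  r[A,A] = 1 (diagonal).
  r[A,B] = -1.15 / (1.8166 · 2.1679) = -1.15 / 3.9383 = -0.292
  r[B,B] = 1 (diagonal).

R is symmetric with unit diagonal. Assembling:

R = [[1, -0.292],
 [-0.292, 1]]


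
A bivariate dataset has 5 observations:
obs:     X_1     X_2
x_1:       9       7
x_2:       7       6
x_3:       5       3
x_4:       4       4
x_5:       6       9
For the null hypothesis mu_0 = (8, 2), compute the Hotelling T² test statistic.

Step 1 — sample mean vector:
  mean(X_1) = (9 + 7 + 5 + 4 + 6) / 5 = 31/5 = 6.2
  mean(X_2) = (7 + 6 + 3 + 4 + 9) / 5 = 29/5 = 5.8
  x̄ = (6.2, 5.8),  deviation x̄ - mu_0 = (6.2, 5.8) - (8, 2) = (-1.8, 3.8).

Step 2 — sample covariance matrix, S[i,j] = (1/(n-1)) · Σ_k (x_{k,i} - mean_i) · (x_{k,j} - mean_j), divisor n-1 = 4:
  S[X_1,X_1] = ((2.8)·(2.8) + (0.8)·(0.8) + (-1.2)·(-1.2) + (-2.2)·(-2.2) + (-0.2)·(-0.2)) / 4 = 14.8/4 = 3.7
  S[X_1,X_2] = ((2.8)·(1.2) + (0.8)·(0.2) + (-1.2)·(-2.8) + (-2.2)·(-1.8) + (-0.2)·(3.2)) / 4 = 10.2/4 = 2.55
  S[X_2,X_2] = ((1.2)·(1.2) + (0.2)·(0.2) + (-2.8)·(-2.8) + (-1.8)·(-1.8) + (3.2)·(3.2)) / 4 = 22.8/4 = 5.7
  S = [[3.7, 2.55],
 [2.55, 5.7]].

Step 3 — invert S. det(S) = 3.7·5.7 - (2.55)² = 14.5875.
  S^{-1} = (1/det) · [[d, -b], [-b, a]] = [[0.3907, -0.1748],
 [-0.1748, 0.2536]].

Step 4 — quadratic form (x̄ - mu_0)^T · S^{-1} · (x̄ - mu_0):
  S^{-1} · (x̄ - mu_0) = (-1.3676, 1.2785),
  (x̄ - mu_0)^T · [...] = (-1.8)·(-1.3676) + (3.8)·(1.2785) = 7.32.

Step 5 — scale by n: T² = 5 · 7.32 = 36.5998.

T² ≈ 36.5998


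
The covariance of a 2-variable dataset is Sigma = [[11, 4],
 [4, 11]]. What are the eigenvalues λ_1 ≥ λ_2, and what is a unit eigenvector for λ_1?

Step 1 — characteristic polynomial of 2×2 Sigma:
  det(Sigma - λI) = λ² - trace · λ + det = 0.
  trace = 11 + 11 = 22, det = 11·11 - (4)² = 105.
Step 2 — discriminant:
  Δ = trace² - 4·det = 484 - 420 = 64.
Step 3 — eigenvalues:
  λ = (trace ± √Δ)/2 = (22 ± 8)/2,
  λ_1 = 15,  λ_2 = 7.

Step 4 — unit eigenvector for λ_1: solve (Sigma - λ_1 I)v = 0. First row:
  (11 - 15)·v_x + (4)·v_y = 0, i.e. (-4)·v_x + (4)·v_y = 0,
  so v ∝ (b, λ_1 - a) = (4, 4) = u.
  ||u|| = √((4)² + (4)²) = √(32) ≈ 5.6569,
  v_1 = u/||u|| ≈ (0.7071, 0.7071) (||v_1|| = 1).

λ_1 = 15,  λ_2 = 7;  v_1 ≈ (0.7071, 0.7071)


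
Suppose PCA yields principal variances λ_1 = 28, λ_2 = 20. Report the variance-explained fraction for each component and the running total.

Step 1 — total variance = trace(Sigma) = Σ λ_i = 28 + 20 = 48.

Step 2 — fraction explained by component i = λ_i / Σ λ:
  PC1: 28/48 = 0.5833
  PC2: 20/48 = 0.4167

Step 3 — cumulative fraction after k components = (λ_1 + ... + λ_k) / Σ λ:
  k = 1: 28/48 = 0.5833
  k = 2: (28 + 20)/48 = 48/48 = 1

Summary (fraction, with percent):

explained: PC1 0.5833 (58.33%), PC2 0.4167 (41.67%);  cumulative: 0.5833, 1


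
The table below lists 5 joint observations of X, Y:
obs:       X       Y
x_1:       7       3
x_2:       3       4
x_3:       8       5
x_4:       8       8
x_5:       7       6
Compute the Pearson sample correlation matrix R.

Step 1 — column means:
  mean(X) = (7 + 3 + 8 + 8 + 7) / 5 = 33/5 = 6.6
  mean(Y) = (3 + 4 + 5 + 8 + 6) / 5 = 26/5 = 5.2

Step 2 — sample variances and covariances s[i,j] = (1/(n-1)) · Σ_k (x_{k,i} - mean_i) · (x_{k,j} - mean_j), with n-1 = 4:
  s[X,X] = ((0.4)·(0.4) + (-3.6)·(-3.6) + (1.4)·(1.4) + (1.4)·(1.4) + (0.4)·(0.4)) / 4 = 17.2/4 = 4.3
  s[X,Y] = ((0.4)·(-2.2) + (-3.6)·(-1.2) + (1.4)·(-0.2) + (1.4)·(2.8) + (0.4)·(0.8)) / 4 = 7.4/4 = 1.85
  s[Y,Y] = ((-2.2)·(-2.2) + (-1.2)·(-1.2) + (-0.2)·(-0.2) + (2.8)·(2.8) + (0.8)·(0.8)) / 4 = 14.8/4 = 3.7
  Sample standard deviations s_i = √(s[i,i]):
  s(X) = √(4.3) = 2.0736
  s(Y) = √(3.7) = 1.9235

Step 3 — r_{ij} = s_{ij} / (s_i · s_j):
  r[X,X] = 1 (diagonal).
  r[X,Y] = 1.85 / (2.0736 · 1.9235) = 1.85 / 3.9887 = 0.4638
  r[Y,Y] = 1 (diagonal).

R is symmetric with unit diagonal. Assembling:

R = [[1, 0.4638],
 [0.4638, 1]]


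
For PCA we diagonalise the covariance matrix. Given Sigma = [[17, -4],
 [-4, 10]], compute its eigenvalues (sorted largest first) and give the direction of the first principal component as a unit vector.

Step 1 — characteristic polynomial of 2×2 Sigma:
  det(Sigma - λI) = λ² - trace · λ + det = 0.
  trace = 17 + 10 = 27, det = 17·10 - (-4)² = 154.
Step 2 — discriminant:
  Δ = trace² - 4·det = 729 - 616 = 113.
Step 3 — eigenvalues:
  λ = (trace ± √Δ)/2 = (27 ± 10.6301)/2,
  λ_1 = 18.8151,  λ_2 = 8.1849.

Step 4 — unit eigenvector for λ_1: solve (Sigma - λ_1 I)v = 0. First row:
  (17 - 18.8151)·v_x + (-4)·v_y = 0, i.e. (-1.8151)·v_x + (-4)·v_y = 0,
  so v ∝ (b, λ_1 - a) = (-4, 1.8151); multiply by -1 so the first entry is positive: u = (4, -1.8151).
  ||u|| = √((4)² + (-1.8151)²) = √(19.2945) ≈ 4.3925,
  v_1 = u/||u|| ≈ (0.9106, -0.4132) (||v_1|| = 1).

λ_1 = 18.8151,  λ_2 = 8.1849;  v_1 ≈ (0.9106, -0.4132)


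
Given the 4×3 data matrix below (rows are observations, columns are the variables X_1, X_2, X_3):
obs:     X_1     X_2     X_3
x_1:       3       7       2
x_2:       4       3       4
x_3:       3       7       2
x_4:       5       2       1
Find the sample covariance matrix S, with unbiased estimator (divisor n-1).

Step 1 — column means:
  mean(X_1) = (3 + 4 + 3 + 5) / 4 = 15/4 = 3.75
  mean(X_2) = (7 + 3 + 7 + 2) / 4 = 19/4 = 4.75
  mean(X_3) = (2 + 4 + 2 + 1) / 4 = 9/4 = 2.25

Step 2 — sample covariance S[i,j] = (1/(n-1)) · Σ_k (x_{k,i} - mean_i) · (x_{k,j} - mean_j), with n-1 = 3.
  S[X_1,X_1] = ((-0.75)·(-0.75) + (0.25)·(0.25) + (-0.75)·(-0.75) + (1.25)·(1.25)) / 3 = 2.75/3 = 0.9167
  S[X_1,X_2] = ((-0.75)·(2.25) + (0.25)·(-1.75) + (-0.75)·(2.25) + (1.25)·(-2.75)) / 3 = -7.25/3 = -2.4167
  S[X_1,X_3] = ((-0.75)·(-0.25) + (0.25)·(1.75) + (-0.75)·(-0.25) + (1.25)·(-1.25)) / 3 = -0.75/3 = -0.25
  S[X_2,X_2] = ((2.25)·(2.25) + (-1.75)·(-1.75) + (2.25)·(2.25) + (-2.75)·(-2.75)) / 3 = 20.75/3 = 6.9167
  S[X_2,X_3] = ((2.25)·(-0.25) + (-1.75)·(1.75) + (2.25)·(-0.25) + (-2.75)·(-1.25)) / 3 = -0.75/3 = -0.25
  S[X_3,X_3] = ((-0.25)·(-0.25) + (1.75)·(1.75) + (-0.25)·(-0.25) + (-1.25)·(-1.25)) / 3 = 4.75/3 = 1.5833

S is symmetric (S[j,i] = S[i,j]). Assembling:

S = [[0.9167, -2.4167, -0.25],
 [-2.4167, 6.9167, -0.25],
 [-0.25, -0.25, 1.5833]]


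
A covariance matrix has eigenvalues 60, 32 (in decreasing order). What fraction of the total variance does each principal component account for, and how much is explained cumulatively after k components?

Step 1 — total variance = trace(Sigma) = Σ λ_i = 60 + 32 = 92.

Step 2 — fraction explained by component i = λ_i / Σ λ:
  PC1: 60/92 = 0.6522
  PC2: 32/92 = 0.3478

Step 3 — cumulative fraction after k components = (λ_1 + ... + λ_k) / Σ λ:
  k = 1: 60/92 = 0.6522
  k = 2: (60 + 32)/92 = 92/92 = 1

Summary (fraction, with percent):

explained: PC1 0.6522 (65.22%), PC2 0.3478 (34.78%);  cumulative: 0.6522, 1


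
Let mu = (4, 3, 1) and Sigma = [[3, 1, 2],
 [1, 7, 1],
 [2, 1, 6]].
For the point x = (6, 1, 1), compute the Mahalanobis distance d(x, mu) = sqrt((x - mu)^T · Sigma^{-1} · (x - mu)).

Step 1 — centre the observation: (x - mu) = (2, -2, 0).

Step 2 — invert Sigma (cofactor / det for 3×3, or solve directly):
  Sigma^{-1} = [[0.4409, -0.043, -0.1398],
 [-0.043, 0.1505, -0.0108],
 [-0.1398, -0.0108, 0.2151]].

Step 3 — form the quadratic (x - mu)^T · Sigma^{-1} · (x - mu):
  Sigma^{-1} · (x - mu) = (0.9677, -0.3871, -0.2581).
  (x - mu)^T · [Sigma^{-1} · (x - mu)] = (2)·(0.9677) + (-2)·(-0.3871) + (0)·(-0.2581) = 2.7097.

Step 4 — take square root: d = √(2.7097) ≈ 1.6461.

d(x, mu) = √(2.7097) ≈ 1.6461
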